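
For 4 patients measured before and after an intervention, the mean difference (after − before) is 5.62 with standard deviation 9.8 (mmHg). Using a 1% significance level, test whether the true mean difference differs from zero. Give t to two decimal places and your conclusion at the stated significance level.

H0: μ_d = 0; H1: μ_d ≠ 0 (paired t-test on the differences, two-sided).
t = d̄/(s_d/√n) = 5.62/(9.8/√4) = 1.15
df = n − 1 = 3
Two-sided p-value ≈ 0.335
Since p ≈ 0.335 > α = 0.01, fail to reject H0; the evidence is not statistically significant.

t = 1.15; fail to reject H0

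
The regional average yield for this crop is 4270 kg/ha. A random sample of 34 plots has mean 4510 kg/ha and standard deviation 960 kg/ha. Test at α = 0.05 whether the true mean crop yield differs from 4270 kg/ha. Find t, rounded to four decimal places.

1.4577

H0: μ = 4270; H1: μ ≠ 4270 (one-sample t-test, two-sided).
t = (x̄ − μ₀)/(s/√n) = (4510 − 4270)/(960/√34) = 1.4577
df = n − 1 = 33
Two-sided p-value ≈ 0.1544
Since p ≈ 0.1544 > α = 0.05, fail to reject H0; the evidence is not statistically significant.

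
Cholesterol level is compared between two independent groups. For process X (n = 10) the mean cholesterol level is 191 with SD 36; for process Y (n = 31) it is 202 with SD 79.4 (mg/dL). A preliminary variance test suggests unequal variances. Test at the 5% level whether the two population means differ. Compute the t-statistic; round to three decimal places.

-0.603

Let group 1 = process X, group 2 = process Y. H0: μ_1 = μ_2; H1: μ_1 ≠ μ_2 (Welch's two-sample t-test, two-sided).
t = (x̄_1 − x̄_2)/√(s_1²/n_1 + s_2²/n_2) = (191 − 202)/√(36²/10 + 79.4²/31) = -0.603
Welch–Satterthwaite df ≈ 34.17
Two-sided p-value ≈ 0.551
Since p ≈ 0.551 > α = 0.05, fail to reject H0; the evidence is not statistically significant.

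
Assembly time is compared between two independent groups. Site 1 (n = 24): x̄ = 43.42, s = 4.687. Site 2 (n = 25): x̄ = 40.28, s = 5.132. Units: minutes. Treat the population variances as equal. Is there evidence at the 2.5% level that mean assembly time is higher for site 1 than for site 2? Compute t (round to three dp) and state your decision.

t = 2.234; reject H0

Let group 1 = site 1, group 2 = site 2. H0: μ_1 = μ_2; H1: μ_1 > μ_2 (two-sample pooled-variance t-test, right-tailed).
s_p² = [(24−1)·4.687² + (25−1)·5.132²]/(24+25−2) = 24.1992
t = (43.42 − 40.28)/√[24.1992·(1/24 + 1/25)] = 2.234
df = n₁ + n₂ − 2 = 47
p-value = P(T ≥ 2.234) ≈ 0.0152
Since p ≈ 0.0152 < α = 0.025, reject H0; the data support H1.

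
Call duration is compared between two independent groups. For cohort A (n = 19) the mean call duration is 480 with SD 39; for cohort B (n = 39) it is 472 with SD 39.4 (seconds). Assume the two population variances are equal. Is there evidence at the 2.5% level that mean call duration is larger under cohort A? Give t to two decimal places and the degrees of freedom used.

t = 0.73, df = 56

Let group 1 = cohort A, group 2 = cohort B. H0: μ_1 = μ_2; H1: μ_1 > μ_2 (two-sample pooled-variance t-test, right-tailed).
s_p² = [(19−1)·39² + (39−1)·39.4²]/(19+39−2) = 1542.28
t = (480 − 472)/√[1542.28·(1/19 + 1/39)] = 0.73
df = n₁ + n₂ − 2 = 56
p-value = P(T ≥ 0.73) ≈ 0.235
Since p ≈ 0.235 > α = 0.025, fail to reject H0; the data do not provide sufficient evidence against H0.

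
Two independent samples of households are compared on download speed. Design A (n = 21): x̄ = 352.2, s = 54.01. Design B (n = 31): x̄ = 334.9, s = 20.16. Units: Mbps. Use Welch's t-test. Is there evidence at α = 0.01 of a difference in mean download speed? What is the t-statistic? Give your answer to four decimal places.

1.4031

Let group 1 = design A, group 2 = design B. H0: μ_1 = μ_2; H1: μ_1 ≠ μ_2 (Welch's two-sample t-test, two-sided).
t = (x̄_1 − x̄_2)/√(s_1²/n_1 + s_2²/n_2) = (352.2 − 334.9)/√(54.01²/21 + 20.16²/31) = 1.4031
Welch–Satterthwaite df ≈ 23.81
Two-sided p-value ≈ 0.173
Since p ≈ 0.173 > α = 0.01, fail to reject H0; the data do not provide sufficient evidence against H0.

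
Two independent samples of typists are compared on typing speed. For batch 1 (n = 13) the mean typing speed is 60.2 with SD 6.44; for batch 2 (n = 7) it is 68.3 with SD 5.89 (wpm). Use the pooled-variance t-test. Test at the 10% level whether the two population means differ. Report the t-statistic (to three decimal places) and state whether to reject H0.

t = -2.759; reject H0

Let group 1 = batch 1, group 2 = batch 2. H0: μ_1 = μ_2; H1: μ_1 ≠ μ_2 (two-sample pooled-variance t-test, two-sided).
s_p² = [(13−1)·6.44² + (7−1)·5.89²]/(13+7−2) = 39.2131
t = (60.2 − 68.3)/√[39.2131·(1/13 + 1/7)] = -2.759
df = n₁ + n₂ − 2 = 18
Two-sided p-value ≈ 0.013
Since p ≈ 0.013 < α = 0.1, reject H0; the evidence is statistically significant.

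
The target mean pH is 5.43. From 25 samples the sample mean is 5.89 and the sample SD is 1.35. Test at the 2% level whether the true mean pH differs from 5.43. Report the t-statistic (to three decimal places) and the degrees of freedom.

H0: μ = 5.43; H1: μ ≠ 5.43 (one-sample t-test, two-sided).
t = (x̄ − μ₀)/(s/√n) = (5.89 − 5.43)/(1.35/√25) = 1.704
df = n − 1 = 24
Two-sided p-value ≈ 0.101
Since p ≈ 0.101 > α = 0.02, fail to reject H0; the data do not provide sufficient evidence against H0.

t = 1.704, df = 24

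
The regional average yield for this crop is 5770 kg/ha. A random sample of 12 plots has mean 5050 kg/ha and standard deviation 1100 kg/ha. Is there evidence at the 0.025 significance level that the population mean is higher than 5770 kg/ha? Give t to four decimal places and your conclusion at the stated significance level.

t = -2.2674; fail to reject H0

H0: μ = 5770; H1: μ > 5770 (one-sample t-test, right-tailed).
t = (x̄ − μ₀)/(s/√n) = (5050 − 5770)/(1100/√12) = -2.2674
df = n − 1 = 11
p-value = P(T ≥ -2.2674) ≈ 0.978
Since p ≈ 0.978 > α = 0.025, fail to reject H0; the evidence is not statistically significant.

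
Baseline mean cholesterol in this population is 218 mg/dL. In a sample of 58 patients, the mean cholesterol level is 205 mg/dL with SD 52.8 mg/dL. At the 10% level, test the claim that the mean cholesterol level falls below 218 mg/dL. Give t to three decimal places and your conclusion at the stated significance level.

t = -1.875; reject H0

H0: μ = 218; H1: μ < 218 (one-sample t-test, left-tailed).
t = (x̄ − μ₀)/(s/√n) = (205 − 218)/(52.8/√58) = -1.875
df = n − 1 = 57
p-value = P(T ≤ -1.875) ≈ 0.0330
Since p ≈ 0.0330 < α = 0.1, reject H0; the data support H1.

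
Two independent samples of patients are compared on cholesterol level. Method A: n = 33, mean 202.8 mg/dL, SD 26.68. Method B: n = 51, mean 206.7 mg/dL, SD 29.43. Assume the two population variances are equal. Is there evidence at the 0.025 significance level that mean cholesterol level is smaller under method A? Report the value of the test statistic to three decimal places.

-0.615

Let group 1 = method A, group 2 = method B. H0: μ_1 = μ_2; H1: μ_1 < μ_2 (two-sample pooled-variance t-test, left-tailed).
s_p² = [(33−1)·26.68² + (51−1)·29.43²]/(33+51−2) = 805.909
t = (202.8 − 206.7)/√[805.909·(1/33 + 1/51)] = -0.615
df = n₁ + n₂ − 2 = 82
p-value = P(T ≤ -0.615) ≈ 0.270
Since p ≈ 0.270 > α = 0.025, fail to reject H0; the data do not provide sufficient evidence against H0.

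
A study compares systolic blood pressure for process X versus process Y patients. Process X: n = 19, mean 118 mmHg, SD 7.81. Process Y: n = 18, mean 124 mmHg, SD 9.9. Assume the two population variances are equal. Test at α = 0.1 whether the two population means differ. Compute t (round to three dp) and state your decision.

Let group 1 = process X, group 2 = process Y. H0: μ_1 = μ_2; H1: μ_1 ≠ μ_2 (two-sample pooled-variance t-test, two-sided).
s_p² = [(19−1)·7.81² + (18−1)·9.9²]/(19+18−2) = 78.9743
t = (118 − 124)/√[78.9743·(1/19 + 1/18)] = -2.053
df = n₁ + n₂ − 2 = 35
Two-sided p-value ≈ 0.0476
Since p ≈ 0.0476 < α = 0.1, reject H0; the evidence is statistically significant.

t = -2.053; reject H0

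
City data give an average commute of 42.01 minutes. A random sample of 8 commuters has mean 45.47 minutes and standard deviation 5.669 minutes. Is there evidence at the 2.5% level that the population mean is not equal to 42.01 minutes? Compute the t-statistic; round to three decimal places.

H0: μ = 42.01; H1: μ ≠ 42.01 (one-sample t-test, two-sided).
t = (x̄ − μ₀)/(s/√n) = (45.47 − 42.01)/(5.669/√8) = 1.726
df = n − 1 = 7
Two-sided p-value ≈ 0.1279
Since p ≈ 0.1279 > α = 0.025, fail to reject H0; the data do not provide sufficient evidence against H0.

1.726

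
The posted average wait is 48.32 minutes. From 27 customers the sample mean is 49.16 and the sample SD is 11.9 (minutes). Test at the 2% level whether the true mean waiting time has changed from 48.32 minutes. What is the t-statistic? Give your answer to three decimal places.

0.367

H0: μ = 48.32; H1: μ ≠ 48.32 (one-sample t-test, two-sided).
t = (x̄ − μ₀)/(s/√n) = (49.16 − 48.32)/(11.9/√27) = 0.367
df = n − 1 = 26
Two-sided p-value ≈ 0.7167
Since p ≈ 0.7167 > α = 0.02, fail to reject H0; the evidence is not statistically significant.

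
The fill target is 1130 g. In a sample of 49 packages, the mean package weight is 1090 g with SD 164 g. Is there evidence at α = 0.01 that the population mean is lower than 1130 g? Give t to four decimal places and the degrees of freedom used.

H0: μ = 1130; H1: μ < 1130 (one-sample t-test, left-tailed).
t = (x̄ − μ₀)/(s/√n) = (1090 − 1130)/(164/√49) = -1.7073
df = n − 1 = 48
p-value = P(T ≤ -1.7073) ≈ 0.0471
Since p ≈ 0.0471 > α = 0.01, fail to reject H0; the evidence is not statistically significant.

t = -1.7073, df = 48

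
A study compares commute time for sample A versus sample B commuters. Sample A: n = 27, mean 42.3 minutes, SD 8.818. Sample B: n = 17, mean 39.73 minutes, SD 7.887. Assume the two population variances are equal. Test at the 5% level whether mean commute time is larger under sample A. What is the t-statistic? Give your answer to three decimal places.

0.979

Let group 1 = sample A, group 2 = sample B. H0: μ_1 = μ_2; H1: μ_1 > μ_2 (two-sample pooled-variance t-test, right-tailed).
s_p² = [(27−1)·8.818² + (17−1)·7.887²]/(27+17−2) = 71.8324
t = (42.3 − 39.73)/√[71.8324·(1/27 + 1/17)] = 0.979
df = n₁ + n₂ − 2 = 42
p-value = P(T ≥ 0.979) ≈ 0.1665
Since p ≈ 0.1665 > α = 0.05, fail to reject H0; the evidence is not statistically significant.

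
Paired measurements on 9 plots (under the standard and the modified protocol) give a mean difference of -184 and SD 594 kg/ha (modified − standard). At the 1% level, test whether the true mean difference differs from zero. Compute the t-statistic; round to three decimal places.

-0.929

H0: μ_d = 0; H1: μ_d ≠ 0 (paired t-test on the differences, two-sided).
t = d̄/(s_d/√n) = -184/(594/√9) = -0.929
df = n − 1 = 8
Two-sided p-value ≈ 0.3799
Since p ≈ 0.3799 > α = 0.01, fail to reject H0; the data do not provide sufficient evidence against H0.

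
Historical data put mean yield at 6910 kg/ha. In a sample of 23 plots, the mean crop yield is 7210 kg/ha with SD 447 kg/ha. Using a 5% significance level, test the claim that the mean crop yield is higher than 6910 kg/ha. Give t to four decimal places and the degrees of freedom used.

t = 3.2187, df = 22

H0: μ = 6910; H1: μ > 6910 (one-sample t-test, right-tailed).
t = (x̄ − μ₀)/(s/√n) = (7210 − 6910)/(447/√23) = 3.2187
df = n − 1 = 22
p-value = P(T ≥ 3.2187) ≈ 0.0020
Since p ≈ 0.0020 < α = 0.05, reject H0; the data support H1.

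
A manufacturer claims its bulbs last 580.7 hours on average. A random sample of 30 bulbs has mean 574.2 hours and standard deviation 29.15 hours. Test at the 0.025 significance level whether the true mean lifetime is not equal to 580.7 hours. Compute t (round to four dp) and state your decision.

H0: μ = 580.7; H1: μ ≠ 580.7 (one-sample t-test, two-sided).
t = (x̄ − μ₀)/(s/√n) = (574.2 − 580.7)/(29.15/√30) = -1.2213
df = n − 1 = 29
Two-sided p-value ≈ 0.2318
Since p ≈ 0.2318 > α = 0.025, fail to reject H0; the evidence is not statistically significant.

t = -1.2213; fail to reject H0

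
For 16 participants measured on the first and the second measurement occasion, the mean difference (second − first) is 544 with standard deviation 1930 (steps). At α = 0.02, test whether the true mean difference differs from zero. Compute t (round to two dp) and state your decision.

t = 1.13; fail to reject H0

H0: μ_d = 0; H1: μ_d ≠ 0 (paired t-test on the differences, two-sided).
t = d̄/(s_d/√n) = 544/(1930/√16) = 1.13
df = n − 1 = 15
Two-sided p-value ≈ 0.2773
Since p ≈ 0.2773 > α = 0.02, fail to reject H0; the data do not provide sufficient evidence against H0.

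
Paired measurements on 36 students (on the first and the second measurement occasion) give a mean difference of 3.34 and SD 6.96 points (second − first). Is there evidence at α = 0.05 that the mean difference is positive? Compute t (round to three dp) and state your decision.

H0: μ_d = 0; H1: μ_d > 0 (paired t-test on the differences, right-tailed).
t = d̄/(s_d/√n) = 3.34/(6.96/√36) = 2.879
df = n − 1 = 35
p-value = P(T ≥ 2.879) ≈ 0.0034
Since p ≈ 0.0034 < α = 0.05, reject H0; the data support H1.

t = 2.879; reject H0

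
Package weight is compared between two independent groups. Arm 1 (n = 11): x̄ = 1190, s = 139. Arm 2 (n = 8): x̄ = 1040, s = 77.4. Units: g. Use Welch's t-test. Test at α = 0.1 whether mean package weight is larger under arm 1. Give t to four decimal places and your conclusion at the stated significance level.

Let group 1 = arm 1, group 2 = arm 2. H0: μ_1 = μ_2; H1: μ_1 > μ_2 (Welch's two-sample t-test, right-tailed).
t = (x̄_1 − x̄_2)/√(s_1²/n_1 + s_2²/n_2) = (1190 − 1040)/√(139²/11 + 77.4²/8) = 2.9968
Welch–Satterthwaite df ≈ 16.15
p-value = P(T ≥ 2.9968) ≈ 0.004
Since p ≈ 0.004 < α = 0.1, reject H0; the data support H1.

t = 2.9968; reject H0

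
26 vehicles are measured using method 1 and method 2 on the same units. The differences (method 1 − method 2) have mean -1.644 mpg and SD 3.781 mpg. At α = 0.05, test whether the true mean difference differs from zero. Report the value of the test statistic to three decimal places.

-2.217

H0: μ_d = 0; H1: μ_d ≠ 0 (paired t-test on the differences, two-sided).
t = d̄/(s_d/√n) = -1.644/(3.781/√26) = -2.217
df = n − 1 = 25
Two-sided p-value ≈ 0.0359
Since p ≈ 0.0359 < α = 0.05, reject H0; the evidence is statistically significant.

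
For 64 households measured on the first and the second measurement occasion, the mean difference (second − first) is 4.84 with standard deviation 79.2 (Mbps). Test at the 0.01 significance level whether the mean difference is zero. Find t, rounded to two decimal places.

0.49

H0: μ_d = 0; H1: μ_d ≠ 0 (paired t-test on the differences, two-sided).
t = d̄/(s_d/√n) = 4.84/(79.2/√64) = 0.49
df = n − 1 = 63
Two-sided p-value ≈ 0.6266
Since p ≈ 0.6266 > α = 0.01, fail to reject H0; the evidence is not statistically significant.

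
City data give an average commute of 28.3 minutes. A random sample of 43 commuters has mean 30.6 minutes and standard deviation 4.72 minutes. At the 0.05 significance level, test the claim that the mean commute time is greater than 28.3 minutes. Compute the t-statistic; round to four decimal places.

3.1954

H0: μ = 28.3; H1: μ > 28.3 (one-sample t-test, right-tailed).
t = (x̄ − μ₀)/(s/√n) = (30.6 − 28.3)/(4.72/√43) = 3.1954
df = n − 1 = 42
p-value = P(T ≥ 3.1954) ≈ 0.001
Since p ≈ 0.001 < α = 0.05, reject H0; the evidence is statistically significant.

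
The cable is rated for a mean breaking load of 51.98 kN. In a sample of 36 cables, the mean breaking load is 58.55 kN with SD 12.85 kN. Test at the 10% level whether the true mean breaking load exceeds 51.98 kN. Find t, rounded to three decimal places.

3.068

H0: μ = 51.98; H1: μ > 51.98 (one-sample t-test, right-tailed).
t = (x̄ − μ₀)/(s/√n) = (58.55 − 51.98)/(12.85/√36) = 3.068
df = n − 1 = 35
p-value = P(T ≥ 3.068) ≈ 0.002
Since p ≈ 0.002 < α = 0.1, reject H0; the evidence is statistically significant.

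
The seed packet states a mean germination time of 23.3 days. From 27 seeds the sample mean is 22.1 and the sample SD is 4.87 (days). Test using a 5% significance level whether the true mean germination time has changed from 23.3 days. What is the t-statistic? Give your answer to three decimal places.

H0: μ = 23.3; H1: μ ≠ 23.3 (one-sample t-test, two-sided).
t = (x̄ − μ₀)/(s/√n) = (22.1 − 23.3)/(4.87/√27) = -1.280
df = n − 1 = 26
Two-sided p-value ≈ 0.212
Since p ≈ 0.212 > α = 0.05, fail to reject H0; the data do not provide sufficient evidence against H0.

-1.280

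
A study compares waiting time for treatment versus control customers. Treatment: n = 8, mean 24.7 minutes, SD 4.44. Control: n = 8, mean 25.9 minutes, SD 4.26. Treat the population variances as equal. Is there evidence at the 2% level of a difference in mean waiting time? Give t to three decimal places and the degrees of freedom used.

Let group 1 = treatment, group 2 = control. H0: μ_1 = μ_2; H1: μ_1 ≠ μ_2 (two-sample pooled-variance t-test, two-sided).
s_p² = [(8−1)·4.44² + (8−1)·4.26²]/(8+8−2) = 18.9306
t = (24.7 − 25.9)/√[18.9306·(1/8 + 1/8)] = -0.552
df = n₁ + n₂ − 2 = 14
Two-sided p-value ≈ 0.590
Since p ≈ 0.590 > α = 0.02, fail to reject H0; the data do not provide sufficient evidence against H0.

t = -0.552, df = 14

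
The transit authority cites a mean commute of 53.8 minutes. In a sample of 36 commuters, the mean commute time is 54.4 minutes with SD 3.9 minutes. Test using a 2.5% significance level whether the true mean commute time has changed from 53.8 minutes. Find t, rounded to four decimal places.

0.9231

H0: μ = 53.8; H1: μ ≠ 53.8 (one-sample t-test, two-sided).
t = (x̄ − μ₀)/(s/√n) = (54.4 − 53.8)/(3.9/√36) = 0.9231
df = n − 1 = 35
Two-sided p-value ≈ 0.3623
Since p ≈ 0.3623 > α = 0.025, fail to reject H0; the evidence is not statistically significant.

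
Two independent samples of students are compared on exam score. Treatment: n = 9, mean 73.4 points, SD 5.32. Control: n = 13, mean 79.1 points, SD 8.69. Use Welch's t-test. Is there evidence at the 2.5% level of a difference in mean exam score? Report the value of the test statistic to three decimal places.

-1.905

Let group 1 = treatment, group 2 = control. H0: μ_1 = μ_2; H1: μ_1 ≠ μ_2 (Welch's two-sample t-test, two-sided).
t = (x̄_1 − x̄_2)/√(s_1²/n_1 + s_2²/n_2) = (73.4 − 79.1)/√(5.32²/9 + 8.69²/13) = -1.905
Welch–Satterthwaite df ≈ 19.80
Two-sided p-value ≈ 0.071
Since p ≈ 0.071 > α = 0.025, fail to reject H0; the evidence is not statistically significant.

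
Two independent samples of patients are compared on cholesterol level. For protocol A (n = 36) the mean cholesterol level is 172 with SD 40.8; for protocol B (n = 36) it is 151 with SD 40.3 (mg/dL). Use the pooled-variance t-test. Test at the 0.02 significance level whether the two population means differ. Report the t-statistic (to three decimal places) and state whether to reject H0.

Let group 1 = protocol A, group 2 = protocol B. H0: μ_1 = μ_2; H1: μ_1 ≠ μ_2 (two-sample pooled-variance t-test, two-sided).
s_p² = [(36−1)·40.8² + (36−1)·40.3²]/(36+36−2) = 1644.36
t = (172 − 151)/√[1644.36·(1/36 + 1/36)] = 2.197
df = n₁ + n₂ − 2 = 70
Two-sided p-value ≈ 0.031
Since p ≈ 0.031 > α = 0.02, fail to reject H0; the data do not provide sufficient evidence against H0.

t = 2.197; fail to reject H0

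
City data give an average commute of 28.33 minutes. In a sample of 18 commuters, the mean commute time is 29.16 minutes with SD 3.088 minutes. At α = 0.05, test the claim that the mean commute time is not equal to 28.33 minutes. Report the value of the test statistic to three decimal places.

1.140

H0: μ = 28.33; H1: μ ≠ 28.33 (one-sample t-test, two-sided).
t = (x̄ − μ₀)/(s/√n) = (29.16 − 28.33)/(3.088/√18) = 1.140
df = n − 1 = 17
Two-sided p-value ≈ 0.270
Since p ≈ 0.270 > α = 0.05, fail to reject H0; the evidence is not statistically significant.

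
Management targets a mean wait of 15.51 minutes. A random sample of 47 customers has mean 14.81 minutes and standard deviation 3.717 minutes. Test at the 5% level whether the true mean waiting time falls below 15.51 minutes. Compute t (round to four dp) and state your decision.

H0: μ = 15.51; H1: μ < 15.51 (one-sample t-test, left-tailed).
t = (x̄ − μ₀)/(s/√n) = (14.81 − 15.51)/(3.717/√47) = -1.2911
df = n − 1 = 46
p-value = P(T ≤ -1.2911) ≈ 0.102
Since p ≈ 0.102 > α = 0.05, fail to reject H0; the data do not provide sufficient evidence against H0.

t = -1.2911; fail to reject H0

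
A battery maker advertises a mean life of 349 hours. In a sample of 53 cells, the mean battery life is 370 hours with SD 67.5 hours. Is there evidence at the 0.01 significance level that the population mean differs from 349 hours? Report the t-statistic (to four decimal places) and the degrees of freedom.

t = 2.2649, df = 52

H0: μ = 349; H1: μ ≠ 349 (one-sample t-test, two-sided).
t = (x̄ − μ₀)/(s/√n) = (370 − 349)/(67.5/√53) = 2.2649
df = n − 1 = 52
Two-sided p-value ≈ 0.028
Since p ≈ 0.028 > α = 0.01, fail to reject H0; the data do not provide sufficient evidence against H0.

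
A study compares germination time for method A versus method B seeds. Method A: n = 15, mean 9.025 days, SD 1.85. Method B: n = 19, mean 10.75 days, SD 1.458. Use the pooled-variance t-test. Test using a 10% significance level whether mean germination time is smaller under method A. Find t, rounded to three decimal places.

Let group 1 = method A, group 2 = method B. H0: μ_1 = μ_2; H1: μ_1 < μ_2 (two-sample pooled-variance t-test, left-tailed).
s_p² = [(15−1)·1.85² + (19−1)·1.458²]/(15+19−2) = 2.69309
t = (9.025 − 10.75)/√[2.69309·(1/15 + 1/19)] = -3.043
df = n₁ + n₂ − 2 = 32
p-value = P(T ≤ -3.043) ≈ 0.002
Since p ≈ 0.002 < α = 0.1, reject H0; the data support H1.

-3.043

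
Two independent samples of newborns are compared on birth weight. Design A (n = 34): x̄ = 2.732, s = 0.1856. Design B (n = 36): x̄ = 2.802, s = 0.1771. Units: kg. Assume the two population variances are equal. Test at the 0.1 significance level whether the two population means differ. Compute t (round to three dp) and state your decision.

t = -1.615; fail to reject H0

Let group 1 = design A, group 2 = design B. H0: μ_1 = μ_2; H1: μ_1 ≠ μ_2 (two-sample pooled-variance t-test, two-sided).
s_p² = [(34−1)·0.1856² + (36−1)·0.1771²]/(34+36−2) = 0.0328605
t = (2.732 − 2.802)/√[0.0328605·(1/34 + 1/36)] = -1.615
df = n₁ + n₂ − 2 = 68
Two-sided p-value ≈ 0.111
Since p ≈ 0.111 > α = 0.1, fail to reject H0; the evidence is not statistically significant.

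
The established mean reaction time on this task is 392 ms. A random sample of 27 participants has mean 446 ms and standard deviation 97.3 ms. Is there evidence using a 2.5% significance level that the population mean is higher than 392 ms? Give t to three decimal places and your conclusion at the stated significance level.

H0: μ = 392; H1: μ > 392 (one-sample t-test, right-tailed).
t = (x̄ − μ₀)/(s/√n) = (446 − 392)/(97.3/√27) = 2.884
df = n − 1 = 26
p-value = P(T ≥ 2.884) ≈ 0.0039
Since p ≈ 0.0039 < α = 0.025, reject H0; the data support H1.

t = 2.884; reject H0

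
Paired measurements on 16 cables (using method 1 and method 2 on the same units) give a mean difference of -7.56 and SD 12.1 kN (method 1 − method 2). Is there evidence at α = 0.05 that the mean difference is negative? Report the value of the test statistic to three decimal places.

H0: μ_d = 0; H1: μ_d < 0 (paired t-test on the differences, left-tailed).
t = d̄/(s_d/√n) = -7.56/(12.1/√16) = -2.499
df = n − 1 = 15
p-value = P(T ≤ -2.499) ≈ 0.0123
Since p ≈ 0.0123 < α = 0.05, reject H0; the evidence is statistically significant.

-2.499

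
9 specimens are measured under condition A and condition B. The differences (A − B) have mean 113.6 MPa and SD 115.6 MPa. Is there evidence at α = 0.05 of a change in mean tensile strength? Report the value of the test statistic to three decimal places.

H0: μ_d = 0; H1: μ_d ≠ 0 (paired t-test on the differences, two-sided).
t = d̄/(s_d/√n) = 113.6/(115.6/√9) = 2.948
df = n − 1 = 8
Two-sided p-value ≈ 0.0185
Since p ≈ 0.0185 < α = 0.05, reject H0; the data support H1.

2.948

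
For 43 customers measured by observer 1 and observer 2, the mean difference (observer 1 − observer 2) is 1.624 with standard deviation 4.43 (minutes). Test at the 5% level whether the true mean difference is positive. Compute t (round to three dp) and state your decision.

H0: μ_d = 0; H1: μ_d > 0 (paired t-test on the differences, right-tailed).
t = d̄/(s_d/√n) = 1.624/(4.43/√43) = 2.404
df = n − 1 = 42
p-value = P(T ≥ 2.404) ≈ 0.010
Since p ≈ 0.010 < α = 0.05, reject H0; the data support H1.

t = 2.404; reject H0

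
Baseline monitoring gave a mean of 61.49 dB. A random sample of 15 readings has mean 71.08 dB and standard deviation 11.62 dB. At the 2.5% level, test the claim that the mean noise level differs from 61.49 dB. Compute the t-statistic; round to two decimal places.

3.20

H0: μ = 61.49; H1: μ ≠ 61.49 (one-sample t-test, two-sided).
t = (x̄ − μ₀)/(s/√n) = (71.08 − 61.49)/(11.62/√15) = 3.20
df = n − 1 = 14
Two-sided p-value ≈ 0.0065
Since p ≈ 0.0065 < α = 0.025, reject H0; the evidence is statistically significant.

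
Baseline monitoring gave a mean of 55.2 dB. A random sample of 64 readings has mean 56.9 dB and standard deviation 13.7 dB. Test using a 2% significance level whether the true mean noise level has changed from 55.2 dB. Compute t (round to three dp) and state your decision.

t = 0.993; fail to reject H0

H0: μ = 55.2; H1: μ ≠ 55.2 (one-sample t-test, two-sided).
t = (x̄ − μ₀)/(s/√n) = (56.9 − 55.2)/(13.7/√64) = 0.993
df = n − 1 = 63
Two-sided p-value ≈ 0.325
Since p ≈ 0.325 > α = 0.02, fail to reject H0; the evidence is not statistically significant.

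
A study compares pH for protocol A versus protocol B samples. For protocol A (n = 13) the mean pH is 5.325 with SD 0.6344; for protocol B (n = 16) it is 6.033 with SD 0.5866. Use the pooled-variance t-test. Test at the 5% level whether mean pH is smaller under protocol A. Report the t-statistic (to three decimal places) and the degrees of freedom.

t = -3.117, df = 27

Let group 1 = protocol A, group 2 = protocol B. H0: μ_1 = μ_2; H1: μ_1 < μ_2 (two-sample pooled-variance t-test, left-tailed).
s_p² = [(13−1)·0.6344² + (16−1)·0.5866²]/(13+16−2) = 0.370039
t = (5.325 − 6.033)/√[0.370039·(1/13 + 1/16)] = -3.117
df = n₁ + n₂ − 2 = 27
p-value = P(T ≤ -3.117) ≈ 0.002
Since p ≈ 0.002 < α = 0.05, reject H0; the data support H1.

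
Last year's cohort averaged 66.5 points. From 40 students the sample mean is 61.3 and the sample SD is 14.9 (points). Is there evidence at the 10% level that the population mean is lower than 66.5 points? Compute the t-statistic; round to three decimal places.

-2.207

H0: μ = 66.5; H1: μ < 66.5 (one-sample t-test, left-tailed).
t = (x̄ − μ₀)/(s/√n) = (61.3 − 66.5)/(14.9/√40) = -2.207
df = n − 1 = 39
p-value = P(T ≤ -2.207) ≈ 0.0166
Since p ≈ 0.0166 < α = 0.1, reject H0; the evidence is statistically significant.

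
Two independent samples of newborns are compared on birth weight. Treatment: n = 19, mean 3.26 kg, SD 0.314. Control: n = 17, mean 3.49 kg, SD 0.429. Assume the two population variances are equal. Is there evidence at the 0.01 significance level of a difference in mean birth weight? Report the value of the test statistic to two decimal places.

-1.85

Let group 1 = treatment, group 2 = control. H0: μ_1 = μ_2; H1: μ_1 ≠ μ_2 (two-sample pooled-variance t-test, two-sided).
s_p² = [(19−1)·0.314² + (17−1)·0.429²]/(19+17−2) = 0.138805
t = (3.26 − 3.49)/√[0.138805·(1/19 + 1/17)] = -1.85
df = n₁ + n₂ − 2 = 34
Two-sided p-value ≈ 0.073
Since p ≈ 0.073 > α = 0.01, fail to reject H0; the evidence is not statistically significant.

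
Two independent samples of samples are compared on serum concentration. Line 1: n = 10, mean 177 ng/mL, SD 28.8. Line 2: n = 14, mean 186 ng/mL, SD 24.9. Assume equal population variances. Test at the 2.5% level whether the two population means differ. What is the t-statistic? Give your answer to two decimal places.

Let group 1 = line 1, group 2 = line 2. H0: μ_1 = μ_2; H1: μ_1 ≠ μ_2 (two-sample pooled-variance t-test, two-sided).
s_p² = [(10−1)·28.8² + (14−1)·24.9²]/(10+14−2) = 705.686
t = (177 − 186)/√[705.686·(1/10 + 1/14)] = -0.82
df = n₁ + n₂ − 2 = 22
Two-sided p-value ≈ 0.422
Since p ≈ 0.422 > α = 0.025, fail to reject H0; the data do not provide sufficient evidence against H0.

-0.82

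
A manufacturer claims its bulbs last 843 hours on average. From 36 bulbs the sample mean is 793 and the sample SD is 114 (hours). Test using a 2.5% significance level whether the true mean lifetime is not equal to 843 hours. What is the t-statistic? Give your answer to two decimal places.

-2.63

H0: μ = 843; H1: μ ≠ 843 (one-sample t-test, two-sided).
t = (x̄ − μ₀)/(s/√n) = (793 − 843)/(114/√36) = -2.63
df = n − 1 = 35
Two-sided p-value ≈ 0.013
Since p ≈ 0.013 < α = 0.025, reject H0; the evidence is statistically significant.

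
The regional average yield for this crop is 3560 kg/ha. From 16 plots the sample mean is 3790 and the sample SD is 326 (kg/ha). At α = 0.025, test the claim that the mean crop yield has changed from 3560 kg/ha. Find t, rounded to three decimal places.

2.822

H0: μ = 3560; H1: μ ≠ 3560 (one-sample t-test, two-sided).
t = (x̄ − μ₀)/(s/√n) = (3790 − 3560)/(326/√16) = 2.822
df = n − 1 = 15
Two-sided p-value ≈ 0.0129
Since p ≈ 0.0129 < α = 0.025, reject H0; the evidence is statistically significant.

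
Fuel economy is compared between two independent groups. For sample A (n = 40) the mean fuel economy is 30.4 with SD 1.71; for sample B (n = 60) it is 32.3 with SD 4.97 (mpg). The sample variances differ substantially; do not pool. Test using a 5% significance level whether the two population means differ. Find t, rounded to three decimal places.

Let group 1 = sample A, group 2 = sample B. H0: μ_1 = μ_2; H1: μ_1 ≠ μ_2 (Welch's two-sample t-test, two-sided).
t = (x̄_1 − x̄_2)/√(s_1²/n_1 + s_2²/n_2) = (30.4 − 32.3)/√(1.71²/40 + 4.97²/60) = -2.729
Welch–Satterthwaite df ≈ 78.09
Two-sided p-value ≈ 0.008
Since p ≈ 0.008 < α = 0.05, reject H0; the evidence is statistically significant.

-2.729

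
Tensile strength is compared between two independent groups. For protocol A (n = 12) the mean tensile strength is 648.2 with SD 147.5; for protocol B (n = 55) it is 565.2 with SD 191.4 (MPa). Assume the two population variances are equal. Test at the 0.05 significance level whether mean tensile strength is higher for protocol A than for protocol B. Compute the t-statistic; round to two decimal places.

Let group 1 = protocol A, group 2 = protocol B. H0: μ_1 = μ_2; H1: μ_1 > μ_2 (two-sample pooled-variance t-test, right-tailed).
s_p² = [(12−1)·147.5² + (55−1)·191.4²]/(12+55−2) = 34116.2
t = (648.2 − 565.2)/√[34116.2·(1/12 + 1/55)] = 1.41
df = n₁ + n₂ − 2 = 65
p-value = P(T ≥ 1.41) ≈ 0.0816
Since p ≈ 0.0816 > α = 0.05, fail to reject H0; the evidence is not statistically significant.

1.41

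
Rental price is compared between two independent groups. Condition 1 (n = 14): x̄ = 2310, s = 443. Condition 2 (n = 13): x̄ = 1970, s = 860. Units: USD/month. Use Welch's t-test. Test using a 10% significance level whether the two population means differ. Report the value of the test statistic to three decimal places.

1.277

Let group 1 = condition 1, group 2 = condition 2. H0: μ_1 = μ_2; H1: μ_1 ≠ μ_2 (Welch's two-sample t-test, two-sided).
t = (x̄_1 − x̄_2)/√(s_1²/n_1 + s_2²/n_2) = (2310 − 1970)/√(443²/14 + 860²/13) = 1.277
Welch–Satterthwaite df ≈ 17.65
Two-sided p-value ≈ 0.218
Since p ≈ 0.218 > α = 0.1, fail to reject H0; the evidence is not statistically significant.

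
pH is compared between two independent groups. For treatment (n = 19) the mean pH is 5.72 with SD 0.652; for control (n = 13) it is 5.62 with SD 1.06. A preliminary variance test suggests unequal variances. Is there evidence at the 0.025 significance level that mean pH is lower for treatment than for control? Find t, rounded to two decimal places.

0.30

Let group 1 = treatment, group 2 = control. H0: μ_1 = μ_2; H1: μ_1 < μ_2 (Welch's two-sample t-test, left-tailed).
t = (x̄_1 − x̄_2)/√(s_1²/n_1 + s_2²/n_2) = (5.72 − 5.62)/√(0.652²/19 + 1.06²/13) = 0.30
Welch–Satterthwaite df ≈ 18.20
p-value = P(T ≤ 0.30) ≈ 0.617
Since p ≈ 0.617 > α = 0.025, fail to reject H0; the evidence is not statistically significant.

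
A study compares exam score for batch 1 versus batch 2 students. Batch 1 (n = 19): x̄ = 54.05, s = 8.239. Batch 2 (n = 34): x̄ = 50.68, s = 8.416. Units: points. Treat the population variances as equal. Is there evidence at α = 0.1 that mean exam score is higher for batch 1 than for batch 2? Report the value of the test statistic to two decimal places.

1.41

Let group 1 = batch 1, group 2 = batch 2. H0: μ_1 = μ_2; H1: μ_1 > μ_2 (two-sample pooled-variance t-test, right-tailed).
s_p² = [(19−1)·8.239² + (34−1)·8.416²]/(19+34−2) = 69.7886
t = (54.05 − 50.68)/√[69.7886·(1/19 + 1/34)] = 1.41
df = n₁ + n₂ − 2 = 51
p-value = P(T ≥ 1.41) ≈ 0.083
Since p ≈ 0.083 < α = 0.1, reject H0; the data support H1.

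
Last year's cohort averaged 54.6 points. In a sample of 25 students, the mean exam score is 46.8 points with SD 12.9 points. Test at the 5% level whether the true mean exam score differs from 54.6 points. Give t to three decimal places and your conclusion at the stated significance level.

H0: μ = 54.6; H1: μ ≠ 54.6 (one-sample t-test, two-sided).
t = (x̄ − μ₀)/(s/√n) = (46.8 − 54.6)/(12.9/√25) = -3.023
df = n − 1 = 24
Two-sided p-value ≈ 0.0059
Since p ≈ 0.0059 < α = 0.05, reject H0; the evidence is statistically significant.

t = -3.023; reject H0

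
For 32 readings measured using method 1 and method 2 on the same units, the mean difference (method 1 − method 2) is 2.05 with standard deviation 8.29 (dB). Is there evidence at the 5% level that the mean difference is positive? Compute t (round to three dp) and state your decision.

H0: μ_d = 0; H1: μ_d > 0 (paired t-test on the differences, right-tailed).
t = d̄/(s_d/√n) = 2.05/(8.29/√32) = 1.399
df = n − 1 = 31
p-value = P(T ≥ 1.399) ≈ 0.0859
Since p ≈ 0.0859 > α = 0.05, fail to reject H0; the data do not provide sufficient evidence against H0.

t = 1.399; fail to reject H0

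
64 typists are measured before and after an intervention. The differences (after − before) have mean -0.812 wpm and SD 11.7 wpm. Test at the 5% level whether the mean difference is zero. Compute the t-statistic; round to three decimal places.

-0.555

H0: μ_d = 0; H1: μ_d ≠ 0 (paired t-test on the differences, two-sided).
t = d̄/(s_d/√n) = -0.812/(11.7/√64) = -0.555
df = n − 1 = 63
Two-sided p-value ≈ 0.581
Since p ≈ 0.581 > α = 0.05, fail to reject H0; the data do not provide sufficient evidence against H0.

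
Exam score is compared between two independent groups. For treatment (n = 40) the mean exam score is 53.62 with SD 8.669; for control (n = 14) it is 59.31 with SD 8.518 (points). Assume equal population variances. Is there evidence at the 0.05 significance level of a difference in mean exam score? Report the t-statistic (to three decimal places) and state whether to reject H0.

t = -2.123; reject H0

Let group 1 = treatment, group 2 = control. H0: μ_1 = μ_2; H1: μ_1 ≠ μ_2 (two-sample pooled-variance t-test, two-sided).
s_p² = [(40−1)·8.669² + (14−1)·8.518²]/(40+14−2) = 74.5028
t = (53.62 − 59.31)/√[74.5028·(1/40 + 1/14)] = -2.123
df = n₁ + n₂ − 2 = 52
Two-sided p-value ≈ 0.039
Since p ≈ 0.039 < α = 0.05, reject H0; the data support H1.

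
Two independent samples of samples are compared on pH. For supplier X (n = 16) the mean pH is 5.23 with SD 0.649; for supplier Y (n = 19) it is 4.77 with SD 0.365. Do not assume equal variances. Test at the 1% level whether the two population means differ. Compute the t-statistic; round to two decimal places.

Let group 1 = supplier X, group 2 = supplier Y. H0: μ_1 = μ_2; H1: μ_1 ≠ μ_2 (Welch's two-sample t-test, two-sided).
t = (x̄_1 − x̄_2)/√(s_1²/n_1 + s_2²/n_2) = (5.23 − 4.77)/√(0.649²/16 + 0.365²/19) = 2.52
Welch–Satterthwaite df ≈ 22.71
Two-sided p-value ≈ 0.0193
Since p ≈ 0.0193 > α = 0.01, fail to reject H0; the evidence is not statistically significant.

2.52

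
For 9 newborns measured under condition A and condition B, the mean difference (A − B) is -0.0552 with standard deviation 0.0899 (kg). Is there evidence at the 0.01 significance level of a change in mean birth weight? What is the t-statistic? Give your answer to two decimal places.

H0: μ_d = 0; H1: μ_d ≠ 0 (paired t-test on the differences, two-sided).
t = d̄/(s_d/√n) = -0.0552/(0.0899/√9) = -1.84
df = n − 1 = 8
Two-sided p-value ≈ 0.103
Since p ≈ 0.103 > α = 0.01, fail to reject H0; the evidence is not statistically significant.

-1.84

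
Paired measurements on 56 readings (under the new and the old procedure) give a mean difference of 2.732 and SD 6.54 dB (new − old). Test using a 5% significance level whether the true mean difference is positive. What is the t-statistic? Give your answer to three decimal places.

3.126

H0: μ_d = 0; H1: μ_d > 0 (paired t-test on the differences, right-tailed).
t = d̄/(s_d/√n) = 2.732/(6.54/√56) = 3.126
df = n − 1 = 55
p-value = P(T ≥ 3.126) ≈ 0.001
Since p ≈ 0.001 < α = 0.05, reject H0; the data support H1.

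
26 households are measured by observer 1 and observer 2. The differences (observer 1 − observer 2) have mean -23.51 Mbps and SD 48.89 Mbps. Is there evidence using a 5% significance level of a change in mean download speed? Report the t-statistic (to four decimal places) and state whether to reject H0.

H0: μ_d = 0; H1: μ_d ≠ 0 (paired t-test on the differences, two-sided).
t = d̄/(s_d/√n) = -23.51/(48.89/√26) = -2.4520
df = n − 1 = 25
Two-sided p-value ≈ 0.022
Since p ≈ 0.022 < α = 0.05, reject H0; the data support H1.

t = -2.4520; reject H0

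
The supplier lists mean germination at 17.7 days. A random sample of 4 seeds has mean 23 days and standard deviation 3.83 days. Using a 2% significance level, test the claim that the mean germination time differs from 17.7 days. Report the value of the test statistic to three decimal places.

2.768

H0: μ = 17.7; H1: μ ≠ 17.7 (one-sample t-test, two-sided).
t = (x̄ − μ₀)/(s/√n) = (23 − 17.7)/(3.83/√4) = 2.768
df = n − 1 = 3
Two-sided p-value ≈ 0.070
Since p ≈ 0.070 > α = 0.02, fail to reject H0; the data do not provide sufficient evidence against H0.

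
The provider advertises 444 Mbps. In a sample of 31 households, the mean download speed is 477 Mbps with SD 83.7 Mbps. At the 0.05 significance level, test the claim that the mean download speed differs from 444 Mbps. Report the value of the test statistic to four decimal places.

H0: μ = 444; H1: μ ≠ 444 (one-sample t-test, two-sided).
t = (x̄ − μ₀)/(s/√n) = (477 − 444)/(83.7/√31) = 2.1952
df = n − 1 = 30
Two-sided p-value ≈ 0.0360
Since p ≈ 0.0360 < α = 0.05, reject H0; the data support H1.

2.1952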